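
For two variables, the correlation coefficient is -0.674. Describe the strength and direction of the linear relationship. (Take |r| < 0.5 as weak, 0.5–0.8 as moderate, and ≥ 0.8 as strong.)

moderate negative

r = -0.674 < 0 so the relationship is negative.
|r| = 0.674, which falls in the moderate range.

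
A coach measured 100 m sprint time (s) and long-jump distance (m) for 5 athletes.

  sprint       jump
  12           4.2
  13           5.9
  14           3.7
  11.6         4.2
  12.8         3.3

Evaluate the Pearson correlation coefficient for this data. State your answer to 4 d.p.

n = 5, Σx = 63.4, Σy = 21.3, Σx² = 807.4, Σy² = 94.67, Σxy = 269.86
nΣxy − ΣxΣy = 1349.3 − 1350.42 = -1.12
nΣx² − (Σx)² = 4037 − 4019.56 = 17.44; nΣy² − (Σy)² = 473.35 − 453.69 = 19.66
r = -1.12 / √(17.44 × 19.66) = -1.12 / 18.5168 ≈ -0.0605

-0.0605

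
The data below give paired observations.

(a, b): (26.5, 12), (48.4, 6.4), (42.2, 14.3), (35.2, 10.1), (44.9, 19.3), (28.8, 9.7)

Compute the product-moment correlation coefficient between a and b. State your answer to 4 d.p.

0.1423

n = 6, Σa = 226, Σb = 71.8, Σa² = 8910.14, Σb² = 958.04, Σab = 2732.67
nΣab − ΣaΣb = 16396.02 − 16226.8 = 169.22
nΣa² − (Σa)² = 53460.84 − 51076 = 2384.84; nΣb² − (Σb)² = 5748.24 − 5155.24 = 593
r = 169.22 / √(2384.84 × 593) = 169.22 / 1189.2057 ≈ 0.1423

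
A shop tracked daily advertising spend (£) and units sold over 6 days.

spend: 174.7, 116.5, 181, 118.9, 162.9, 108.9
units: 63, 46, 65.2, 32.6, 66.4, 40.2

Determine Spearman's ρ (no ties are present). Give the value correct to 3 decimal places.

0.657

Rank spend: 5, 2, 6, 3, 4, 1
Rank units: 4, 3, 5, 1, 6, 2
d = rank(spend) − rank(units): 1, -1, 1, 2, -2, -1; Σd² = 12
ρ = 1 − 6Σd² / [n(n²−1)] = 1 − 6×12 / (6×35) = 1 − 72/210 ≈ 0.657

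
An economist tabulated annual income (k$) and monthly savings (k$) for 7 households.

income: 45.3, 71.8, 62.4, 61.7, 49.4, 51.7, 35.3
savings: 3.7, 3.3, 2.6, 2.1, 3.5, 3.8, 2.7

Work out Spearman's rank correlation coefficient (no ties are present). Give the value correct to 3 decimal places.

Rank income: 2, 7, 6, 5, 3, 4, 1
Rank savings: 6, 4, 2, 1, 5, 7, 3
d = rank(income) − rank(savings): -4, 3, 4, 4, -2, -3, -2; Σd² = 74
ρ = 1 − 6Σd² / [n(n²−1)] = 1 − 6×74 / (7×48) = 1 − 444/336 ≈ -0.321

-0.321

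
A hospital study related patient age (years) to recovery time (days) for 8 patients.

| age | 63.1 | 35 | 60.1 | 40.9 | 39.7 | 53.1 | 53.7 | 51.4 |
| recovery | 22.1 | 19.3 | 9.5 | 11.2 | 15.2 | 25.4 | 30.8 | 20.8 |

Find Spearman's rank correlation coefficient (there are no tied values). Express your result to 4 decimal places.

Rank age: 8, 1, 7, 3, 2, 5, 6, 4
Rank recovery: 6, 4, 1, 2, 3, 7, 8, 5
d = rank(age) − rank(recovery): 2, -3, 6, 1, -1, -2, -2, -1; Σd² = 60
ρ = 1 − 6Σd² / [n(n²−1)] = 1 − 6×60 / (8×63) = 1 − 360/504 ≈ 0.2857

0.2857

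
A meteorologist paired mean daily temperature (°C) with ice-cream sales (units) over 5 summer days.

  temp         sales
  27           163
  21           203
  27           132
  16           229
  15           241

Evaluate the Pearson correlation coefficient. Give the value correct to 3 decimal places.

-0.965

n = 5, Σx = 106, Σy = 968, Σx² = 2380, Σy² = 195724, Σxy = 19507
nΣxy − ΣxΣy = 97535 − 102608 = -5073
nΣx² − (Σx)² = 11900 − 11236 = 664; nΣy² − (Σy)² = 978620 − 937024 = 41596
r = -5073 / √(664 × 41596) = -5073 / 5255.4490 ≈ -0.965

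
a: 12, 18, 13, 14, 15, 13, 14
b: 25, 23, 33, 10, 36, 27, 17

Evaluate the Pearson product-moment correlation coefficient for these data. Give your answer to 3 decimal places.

n = 7, Σa = 99, Σb = 171, Σa² = 1423, Σb² = 4657, Σab = 2412
nΣab − ΣaΣb = 16884 − 16929 = -45
nΣa² − (Σa)² = 9961 − 9801 = 160; nΣb² − (Σb)² = 32599 − 29241 = 3358
r = -45 / √(160 × 3358) = -45 / 732.9939 ≈ -0.061

-0.061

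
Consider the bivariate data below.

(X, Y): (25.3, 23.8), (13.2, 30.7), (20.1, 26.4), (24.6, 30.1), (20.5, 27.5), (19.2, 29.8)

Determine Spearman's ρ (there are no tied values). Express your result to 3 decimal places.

-0.600

Rank X: 6, 1, 3, 5, 4, 2
Rank Y: 1, 6, 2, 5, 3, 4
d = rank(X) − rank(Y): 5, -5, 1, 0, 1, -2; Σd² = 56
ρ = 1 − 6Σd² / [n(n²−1)] = 1 − 6×56 / (6×35) = 1 − 336/210 ≈ -0.600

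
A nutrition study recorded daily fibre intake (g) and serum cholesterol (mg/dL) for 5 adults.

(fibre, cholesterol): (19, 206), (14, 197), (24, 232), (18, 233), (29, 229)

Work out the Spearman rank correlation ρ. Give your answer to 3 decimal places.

0.300

Rank fibre: 3, 1, 4, 2, 5
Rank cholesterol: 2, 1, 4, 5, 3
d = rank(fibre) − rank(cholesterol): 1, 0, 0, -3, 2; Σd² = 14
ρ = 1 − 6Σd² / [n(n²−1)] = 1 − 6×14 / (5×24) = 1 − 84/120 ≈ 0.300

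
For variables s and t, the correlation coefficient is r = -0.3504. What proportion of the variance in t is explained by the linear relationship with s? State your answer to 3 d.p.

r² = (-0.3504)² = 0.123

0.123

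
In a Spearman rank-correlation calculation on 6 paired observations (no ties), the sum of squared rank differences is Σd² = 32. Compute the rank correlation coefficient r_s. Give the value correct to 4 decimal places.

ρ = 1 − 6Σd² / [n(n²−1)] = 1 − 6×32 / (6×35)
  = 1 − 192/210 = 1 − 0.91429 ≈ 0.0857

0.0857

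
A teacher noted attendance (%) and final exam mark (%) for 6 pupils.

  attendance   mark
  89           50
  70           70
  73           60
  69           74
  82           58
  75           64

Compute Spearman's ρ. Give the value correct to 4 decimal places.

-0.9429

Rank attendance: 6, 2, 3, 1, 5, 4
Rank mark: 1, 5, 3, 6, 2, 4
d = rank(attendance) − rank(mark): 5, -3, 0, -5, 3, 0; Σd² = 68
ρ = 1 − 6Σd² / [n(n²−1)] = 1 − 6×68 / (6×35) = 1 − 408/210 ≈ -0.9429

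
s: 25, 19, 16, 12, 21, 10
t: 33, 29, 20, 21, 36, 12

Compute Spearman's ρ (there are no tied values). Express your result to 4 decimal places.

0.8857

Rank s: 6, 4, 3, 2, 5, 1
Rank t: 5, 4, 2, 3, 6, 1
d = rank(s) − rank(t): 1, 0, 1, -1, -1, 0; Σd² = 4
ρ = 1 − 6Σd² / [n(n²−1)] = 1 − 6×4 / (6×35) = 1 − 24/210 ≈ 0.8857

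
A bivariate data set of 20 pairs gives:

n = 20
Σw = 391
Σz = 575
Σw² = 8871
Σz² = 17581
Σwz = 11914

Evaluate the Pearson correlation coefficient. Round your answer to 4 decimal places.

0.5928

r = (nΣwz − ΣwΣz) / √[(nΣw² − (Σw)²)(nΣz² − (Σz)²)]
Numerator: 20×11914 − 391×575 = 13455
Denominator: √[(177420 − 152881)(351620 − 330625)] = √[24539 × 20995] = 22697.9361
r = 13455 / 22697.9361 ≈ 0.5928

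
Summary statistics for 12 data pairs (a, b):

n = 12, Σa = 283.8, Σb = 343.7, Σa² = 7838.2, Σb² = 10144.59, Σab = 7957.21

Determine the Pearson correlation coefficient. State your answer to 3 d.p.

-0.294

r = (nΣab − ΣaΣb) / √[(nΣa² − (Σa)²)(nΣb² − (Σb)²)]
Numerator: 12×7957.21 − 283.8×343.7 = -2055.54
Denominator: √[(94058.4 − 80542.44)(121735.08 − 118129.69)] = √[13515.96 × 3605.39] = 6980.7096
r = -2055.54 / 6980.7096 ≈ -0.294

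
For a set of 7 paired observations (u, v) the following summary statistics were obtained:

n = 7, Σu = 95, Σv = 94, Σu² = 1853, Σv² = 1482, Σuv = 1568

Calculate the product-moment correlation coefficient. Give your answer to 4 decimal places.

0.8305

r = (nΣuv − ΣuΣv) / √[(nΣu² − (Σu)²)(nΣv² − (Σv)²)]
Numerator: 7×1568 − 95×94 = 2046
Denominator: √[(12971 − 9025)(10374 − 8836)] = √[3946 × 1538] = 2463.5235
r = 2046 / 2463.5235 ≈ 0.8305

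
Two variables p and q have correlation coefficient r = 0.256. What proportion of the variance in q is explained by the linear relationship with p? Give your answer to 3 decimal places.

r² = (0.256)² = 0.066

0.066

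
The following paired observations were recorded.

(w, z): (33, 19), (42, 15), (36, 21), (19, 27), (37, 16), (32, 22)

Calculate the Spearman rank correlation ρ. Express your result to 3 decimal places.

Rank w: 3, 6, 4, 1, 5, 2
Rank z: 3, 1, 4, 6, 2, 5
d = rank(w) − rank(z): 0, 5, 0, -5, 3, -3; Σd² = 68
ρ = 1 − 6Σd² / [n(n²−1)] = 1 − 6×68 / (6×35) = 1 − 408/210 ≈ -0.943

-0.943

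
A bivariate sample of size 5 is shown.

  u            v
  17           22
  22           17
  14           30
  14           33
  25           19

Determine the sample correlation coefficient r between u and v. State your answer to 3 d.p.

-0.882

n = 5, Σu = 92, Σv = 121, Σu² = 1790, Σv² = 3123, Σuv = 2105
nΣuv − ΣuΣv = 10525 − 11132 = -607
nΣu² − (Σu)² = 8950 − 8464 = 486; nΣv² − (Σv)² = 15615 − 14641 = 974
r = -607 / √(486 × 974) = -607 / 688.0145 ≈ -0.882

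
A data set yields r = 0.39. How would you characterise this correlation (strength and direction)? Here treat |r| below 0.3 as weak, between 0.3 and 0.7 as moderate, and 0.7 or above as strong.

r = 0.39 > 0 so the relationship is positive.
|r| = 0.39, which falls in the moderate range.

moderate positive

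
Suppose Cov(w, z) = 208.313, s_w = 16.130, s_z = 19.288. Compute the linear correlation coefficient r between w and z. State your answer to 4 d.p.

0.6696

r = Cov(w,z) / (s_w · s_z) = 208.313 / (16.130 × 19.288)
  = 208.313 / 311.1154 ≈ 0.6696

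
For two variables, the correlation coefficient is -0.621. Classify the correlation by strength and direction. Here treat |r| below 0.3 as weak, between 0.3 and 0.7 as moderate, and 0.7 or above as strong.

r = -0.621 < 0 so the relationship is negative.
|r| = 0.621, which falls in the moderate range.

moderate negative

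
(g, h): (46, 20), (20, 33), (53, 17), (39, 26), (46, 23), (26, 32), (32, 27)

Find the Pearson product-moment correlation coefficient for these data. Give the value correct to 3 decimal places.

-0.976

n = 7, Σg = 262, Σh = 178, Σg² = 10662, Σh² = 4736, Σgh = 6249
nΣgh − ΣgΣh = 43743 − 46636 = -2893
nΣg² − (Σg)² = 74634 − 68644 = 5990; nΣh² − (Σh)² = 33152 − 31684 = 1468
r = -2893 / √(5990 × 1468) = -2893 / 2965.3533 ≈ -0.976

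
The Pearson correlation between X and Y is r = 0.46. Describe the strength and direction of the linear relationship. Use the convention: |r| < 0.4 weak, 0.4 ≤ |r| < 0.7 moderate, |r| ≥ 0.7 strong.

moderate positive

r = 0.46 > 0 so the relationship is positive.
|r| = 0.46, which falls in the moderate range.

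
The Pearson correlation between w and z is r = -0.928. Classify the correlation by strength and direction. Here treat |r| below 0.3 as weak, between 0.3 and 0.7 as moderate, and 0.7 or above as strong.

r = -0.928 < 0 so the relationship is negative.
|r| = 0.928, which falls in the strong range.

strong negative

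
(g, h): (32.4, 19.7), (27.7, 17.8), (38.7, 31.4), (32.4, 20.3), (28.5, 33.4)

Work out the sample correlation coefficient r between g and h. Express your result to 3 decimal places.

n = 5, Σg = 159.7, Σh = 122.6, Σg² = 5176.75, Σh² = 3218.54, Σgh = 3956.14
nΣgh − ΣgΣh = 19780.7 − 19579.22 = 201.48
nΣg² − (Σg)² = 25883.75 − 25504.09 = 379.66; nΣh² − (Σh)² = 16092.7 − 15030.76 = 1061.94
r = 201.48 / √(379.66 × 1061.94) = 201.48 / 634.9615 ≈ 0.317

0.317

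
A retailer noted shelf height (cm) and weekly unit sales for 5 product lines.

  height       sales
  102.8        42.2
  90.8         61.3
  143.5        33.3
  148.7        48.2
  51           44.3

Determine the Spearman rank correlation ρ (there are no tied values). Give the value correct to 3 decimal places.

Rank height: 3, 2, 4, 5, 1
Rank sales: 2, 5, 1, 4, 3
d = rank(height) − rank(sales): 1, -3, 3, 1, -2; Σd² = 24
ρ = 1 − 6Σd² / [n(n²−1)] = 1 − 6×24 / (5×24) = 1 − 144/120 ≈ -0.200

-0.200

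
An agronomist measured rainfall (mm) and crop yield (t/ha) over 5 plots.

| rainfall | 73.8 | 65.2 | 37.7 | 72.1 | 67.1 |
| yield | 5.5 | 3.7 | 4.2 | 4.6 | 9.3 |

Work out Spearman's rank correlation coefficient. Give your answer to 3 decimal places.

Rank rainfall: 5, 2, 1, 4, 3
Rank yield: 4, 1, 2, 3, 5
d = rank(rainfall) − rank(yield): 1, 1, -1, 1, -2; Σd² = 8
ρ = 1 − 6Σd² / [n(n²−1)] = 1 − 6×8 / (5×24) = 1 − 48/120 ≈ 0.600

0.600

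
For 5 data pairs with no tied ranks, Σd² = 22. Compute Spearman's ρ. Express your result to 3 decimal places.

-0.100

ρ = 1 − 6Σd² / [n(n²−1)] = 1 − 6×22 / (5×24)
  = 1 − 132/120 = 1 − 1.1000 ≈ -0.100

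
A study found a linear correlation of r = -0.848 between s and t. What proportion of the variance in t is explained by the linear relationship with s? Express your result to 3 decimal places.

r² = (-0.848)² = 0.719

0.719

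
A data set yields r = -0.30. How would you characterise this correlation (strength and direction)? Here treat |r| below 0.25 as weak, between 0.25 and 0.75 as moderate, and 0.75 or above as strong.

r = -0.30 < 0 so the relationship is negative.
|r| = 0.30, which falls in the moderate range.

moderate negative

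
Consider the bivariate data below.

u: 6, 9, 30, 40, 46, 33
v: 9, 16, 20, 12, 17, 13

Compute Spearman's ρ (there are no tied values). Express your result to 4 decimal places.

0.3143

Rank u: 1, 2, 3, 5, 6, 4
Rank v: 1, 4, 6, 2, 5, 3
d = rank(u) − rank(v): 0, -2, -3, 3, 1, 1; Σd² = 24
ρ = 1 − 6Σd² / [n(n²−1)] = 1 − 6×24 / (6×35) = 1 − 144/210 ≈ 0.3143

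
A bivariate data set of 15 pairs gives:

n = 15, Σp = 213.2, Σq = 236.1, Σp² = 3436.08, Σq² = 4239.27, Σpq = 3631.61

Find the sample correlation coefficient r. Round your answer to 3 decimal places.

0.599

r = (nΣpq − ΣpΣq) / √[(nΣp² − (Σp)²)(nΣq² − (Σq)²)]
Numerator: 15×3631.61 − 213.2×236.1 = 4137.63
Denominator: √[(51541.2 − 45454.24)(63589.05 − 55743.21)] = √[6086.96 × 7845.84] = 6910.6667
r = 4137.63 / 6910.6667 ≈ 0.599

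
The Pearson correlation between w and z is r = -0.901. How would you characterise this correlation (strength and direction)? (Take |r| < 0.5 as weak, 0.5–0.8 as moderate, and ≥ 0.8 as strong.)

r = -0.901 < 0 so the relationship is negative.
|r| = 0.901, which falls in the strong range.

strong negative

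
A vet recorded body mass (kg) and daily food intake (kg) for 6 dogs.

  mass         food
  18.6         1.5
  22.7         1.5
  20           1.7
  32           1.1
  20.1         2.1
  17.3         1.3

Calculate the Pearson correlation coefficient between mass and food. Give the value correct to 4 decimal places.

-0.4974

n = 6, Σx = 130.7, Σy = 9.2, Σx² = 2988.55, Σy² = 14.7, Σxy = 195.85
nΣxy − ΣxΣy = 1175.1 − 1202.44 = -27.34
nΣx² − (Σx)² = 17931.3 − 17082.49 = 848.81; nΣy² − (Σy)² = 88.2 − 84.64 = 3.56
r = -27.34 / √(848.81 × 3.56) = -27.34 / 54.9706 ≈ -0.4974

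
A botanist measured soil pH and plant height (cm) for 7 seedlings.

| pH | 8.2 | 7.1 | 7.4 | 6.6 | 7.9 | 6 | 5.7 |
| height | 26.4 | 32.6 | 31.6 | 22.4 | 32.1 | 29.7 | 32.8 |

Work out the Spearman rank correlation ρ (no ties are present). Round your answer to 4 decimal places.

Rank pH: 7, 4, 5, 3, 6, 2, 1
Rank height: 2, 6, 4, 1, 5, 3, 7
d = rank(pH) − rank(height): 5, -2, 1, 2, 1, -1, -6; Σd² = 72
ρ = 1 − 6Σd² / [n(n²−1)] = 1 − 6×72 / (7×48) = 1 − 432/336 ≈ -0.2857

-0.2857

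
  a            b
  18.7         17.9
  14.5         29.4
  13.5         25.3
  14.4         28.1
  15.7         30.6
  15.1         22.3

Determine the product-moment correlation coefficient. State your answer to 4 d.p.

n = 6, Σa = 91.9, Σb = 153.6, Σa² = 1424.05, Σb² = 4048.12, Σab = 2324.37
nΣab − ΣaΣb = 13946.22 − 14115.84 = -169.62
nΣa² − (Σa)² = 8544.3 − 8445.61 = 98.69; nΣb² − (Σb)² = 24288.72 − 23592.96 = 695.76
r = -169.62 / √(98.69 × 695.76) = -169.62 / 262.0392 ≈ -0.6473

-0.6473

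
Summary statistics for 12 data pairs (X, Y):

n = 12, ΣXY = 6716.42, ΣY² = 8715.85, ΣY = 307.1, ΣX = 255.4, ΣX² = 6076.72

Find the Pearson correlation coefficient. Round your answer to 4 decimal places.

r = (nΣXY − ΣXΣY) / √[(nΣX² − (ΣX)²)(nΣY² − (ΣY)²)]
Numerator: 12×6716.42 − 255.4×307.1 = 2163.7
Denominator: √[(72920.64 − 65229.16)(104590.2 − 94310.41)] = √[7691.48 × 10279.79] = 8891.9514
r = 2163.7 / 8891.9514 ≈ 0.2433

0.2433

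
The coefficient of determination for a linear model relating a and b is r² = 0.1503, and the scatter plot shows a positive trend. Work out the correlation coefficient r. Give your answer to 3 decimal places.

0.388

|r| = √0.1503 = 0.388
The association is positive, so r = 0.388.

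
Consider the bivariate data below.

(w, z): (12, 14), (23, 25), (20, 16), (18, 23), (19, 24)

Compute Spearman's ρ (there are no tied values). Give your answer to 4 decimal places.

Rank w: 1, 5, 4, 2, 3
Rank z: 1, 5, 2, 3, 4
d = rank(w) − rank(z): 0, 0, 2, -1, -1; Σd² = 6
ρ = 1 − 6Σd² / [n(n²−1)] = 1 − 6×6 / (5×24) = 1 − 36/120 ≈ 0.7000

0.7000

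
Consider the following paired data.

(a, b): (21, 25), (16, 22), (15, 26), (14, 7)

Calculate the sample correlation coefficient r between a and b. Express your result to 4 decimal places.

n = 4, Σa = 66, Σb = 80, Σa² = 1118, Σb² = 1834, Σab = 1365
nΣab − ΣaΣb = 5460 − 5280 = 180
nΣa² − (Σa)² = 4472 − 4356 = 116; nΣb² − (Σb)² = 7336 − 6400 = 936
r = 180 / √(116 × 936) = 180 / 329.5087 ≈ 0.5463

0.5463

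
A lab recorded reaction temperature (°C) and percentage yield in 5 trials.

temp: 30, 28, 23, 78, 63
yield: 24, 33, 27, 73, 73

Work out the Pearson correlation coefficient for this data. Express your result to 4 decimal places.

n = 5, Σx = 222, Σy = 230, Σx² = 12266, Σy² = 13052, Σxy = 12558
nΣxy − ΣxΣy = 62790 − 51060 = 11730
nΣx² − (Σx)² = 61330 − 49284 = 12046; nΣy² − (Σy)² = 65260 − 52900 = 12360
r = 11730 / √(12046 × 12360) = 11730 / 12201.9900 ≈ 0.9613

0.9613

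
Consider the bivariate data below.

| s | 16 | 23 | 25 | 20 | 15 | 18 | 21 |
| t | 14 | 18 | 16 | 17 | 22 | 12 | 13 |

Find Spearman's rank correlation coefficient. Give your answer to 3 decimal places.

-0.071

Rank s: 2, 6, 7, 4, 1, 3, 5
Rank t: 3, 6, 4, 5, 7, 1, 2
d = rank(s) − rank(t): -1, 0, 3, -1, -6, 2, 3; Σd² = 60
ρ = 1 − 6Σd² / [n(n²−1)] = 1 − 6×60 / (7×48) = 1 − 360/336 ≈ -0.071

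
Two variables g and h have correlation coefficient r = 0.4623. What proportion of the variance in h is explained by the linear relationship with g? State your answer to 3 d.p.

r² = (0.4623)² = 0.214

0.214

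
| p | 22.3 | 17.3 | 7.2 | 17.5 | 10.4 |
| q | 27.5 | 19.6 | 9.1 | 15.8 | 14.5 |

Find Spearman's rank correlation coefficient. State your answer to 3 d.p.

Rank p: 5, 3, 1, 4, 2
Rank q: 5, 4, 1, 3, 2
d = rank(p) − rank(q): 0, -1, 0, 1, 0; Σd² = 2
ρ = 1 − 6Σd² / [n(n²−1)] = 1 − 6×2 / (5×24) = 1 − 12/120 ≈ 0.900

0.900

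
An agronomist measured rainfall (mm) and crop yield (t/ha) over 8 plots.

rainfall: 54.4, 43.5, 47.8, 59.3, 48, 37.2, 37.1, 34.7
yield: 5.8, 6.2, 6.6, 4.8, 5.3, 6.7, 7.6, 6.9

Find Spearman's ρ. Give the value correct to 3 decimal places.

-0.929

Rank rainfall: 7, 4, 5, 8, 6, 3, 2, 1
Rank yield: 3, 4, 5, 1, 2, 6, 8, 7
d = rank(rainfall) − rank(yield): 4, 0, 0, 7, 4, -3, -6, -6; Σd² = 162
ρ = 1 − 6Σd² / [n(n²−1)] = 1 − 6×162 / (8×63) = 1 − 972/504 ≈ -0.929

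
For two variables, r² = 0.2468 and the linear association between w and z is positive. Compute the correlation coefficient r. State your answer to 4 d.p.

|r| = √0.2468 = 0.4968
The association is positive, so r = 0.4968.

0.4968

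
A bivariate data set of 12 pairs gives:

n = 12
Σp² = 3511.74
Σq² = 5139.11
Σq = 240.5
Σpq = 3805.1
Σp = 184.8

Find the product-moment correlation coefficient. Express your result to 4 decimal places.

r = (nΣpq − ΣpΣq) / √[(nΣp² − (Σp)²)(nΣq² − (Σq)²)]
Numerator: 12×3805.1 − 184.8×240.5 = 1216.8
Denominator: √[(42140.88 − 34151.04)(61669.32 − 57840.25)] = √[7989.84 × 3829.07] = 5531.1533
r = 1216.8 / 5531.1533 ≈ 0.2200

0.2200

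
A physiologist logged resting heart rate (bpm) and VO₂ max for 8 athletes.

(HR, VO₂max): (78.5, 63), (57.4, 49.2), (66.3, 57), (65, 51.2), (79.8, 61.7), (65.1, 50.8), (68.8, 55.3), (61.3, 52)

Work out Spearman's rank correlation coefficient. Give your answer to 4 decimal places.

Rank HR: 7, 1, 5, 3, 8, 4, 6, 2
Rank VO₂max: 8, 1, 6, 3, 7, 2, 5, 4
d = rank(HR) − rank(VO₂max): -1, 0, -1, 0, 1, 2, 1, -2; Σd² = 12
ρ = 1 − 6Σd² / [n(n²−1)] = 1 − 6×12 / (8×63) = 1 − 72/504 ≈ 0.8571

0.8571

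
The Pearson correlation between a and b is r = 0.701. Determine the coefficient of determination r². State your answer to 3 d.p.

r² = (0.701)² = 0.491

0.491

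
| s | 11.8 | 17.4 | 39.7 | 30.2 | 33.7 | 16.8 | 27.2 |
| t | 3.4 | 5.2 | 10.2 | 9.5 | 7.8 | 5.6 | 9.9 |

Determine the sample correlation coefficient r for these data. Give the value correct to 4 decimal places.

0.8915

n = 7, Σs = 176.8, Σt = 51.6, Σs² = 5087.9, Σt² = 423.1, Σst = 1448.66
nΣst − ΣsΣt = 10140.62 − 9122.88 = 1017.74
nΣs² − (Σs)² = 35615.3 − 31258.24 = 4357.06; nΣt² − (Σt)² = 2961.7 − 2662.56 = 299.14
r = 1017.74 / √(4357.06 × 299.14) = 1017.74 / 1141.6527 ≈ 0.8915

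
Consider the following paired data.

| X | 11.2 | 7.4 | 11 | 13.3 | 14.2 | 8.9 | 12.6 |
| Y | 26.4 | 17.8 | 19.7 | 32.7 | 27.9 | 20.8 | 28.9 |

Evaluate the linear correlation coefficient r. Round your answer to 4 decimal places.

n = 7, ΣX = 78.6, ΣY = 174.2, ΣX² = 917.7, ΣY² = 4517.44, ΣXY = 2024.45
nΣXY − ΣXΣY = 14171.15 − 13692.12 = 479.03
nΣX² − (ΣX)² = 6423.9 − 6177.96 = 245.94; nΣY² − (ΣY)² = 31622.08 − 30345.64 = 1276.44
r = 479.03 / √(245.94 × 1276.44) = 479.03 / 560.2925 ≈ 0.8550

0.8550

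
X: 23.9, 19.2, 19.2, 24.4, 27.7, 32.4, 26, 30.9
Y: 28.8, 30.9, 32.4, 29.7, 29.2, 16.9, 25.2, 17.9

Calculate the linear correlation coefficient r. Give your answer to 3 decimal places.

n = 8, ΣX = 203.7, ΣY = 211, ΣX² = 5351.71, ΣY² = 5809.8, ΣXY = 5193.07
nΣXY − ΣXΣY = 41544.56 − 42980.7 = -1436.14
nΣX² − (ΣX)² = 42813.68 − 41493.69 = 1319.99; nΣY² − (ΣY)² = 46478.4 − 44521 = 1957.4
r = -1436.14 / √(1319.99 × 1957.4) = -1436.14 / 1607.4043 ≈ -0.893

-0.893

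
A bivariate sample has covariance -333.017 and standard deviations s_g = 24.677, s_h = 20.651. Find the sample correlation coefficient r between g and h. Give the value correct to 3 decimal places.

r = Cov(g,h) / (s_g · s_h) = -333.017 / (24.677 × 20.651)
  = -333.017 / 509.6047 ≈ -0.653

-0.653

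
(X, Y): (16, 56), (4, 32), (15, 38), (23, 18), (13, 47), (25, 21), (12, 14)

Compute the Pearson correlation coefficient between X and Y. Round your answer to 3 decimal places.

-0.264

n = 7, ΣX = 108, ΣY = 226, ΣX² = 1964, ΣY² = 8774, ΣXY = 3312
nΣXY − ΣXΣY = 23184 − 24408 = -1224
nΣX² − (ΣX)² = 13748 − 11664 = 2084; nΣY² − (ΣY)² = 61418 − 51076 = 10342
r = -1224 / √(2084 × 10342) = -1224 / 4642.4916 ≈ -0.264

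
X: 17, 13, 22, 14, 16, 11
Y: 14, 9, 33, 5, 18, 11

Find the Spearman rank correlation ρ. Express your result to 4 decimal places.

Rank X: 5, 2, 6, 3, 4, 1
Rank Y: 4, 2, 6, 1, 5, 3
d = rank(X) − rank(Y): 1, 0, 0, 2, -1, -2; Σd² = 10
ρ = 1 − 6Σd² / [n(n²−1)] = 1 − 6×10 / (6×35) = 1 − 60/210 ≈ 0.7143

0.7143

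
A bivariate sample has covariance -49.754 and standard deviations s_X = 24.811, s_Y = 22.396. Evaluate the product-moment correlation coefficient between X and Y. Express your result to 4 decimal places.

r = Cov(X,Y) / (s_X · s_Y) = -49.754 / (24.811 × 22.396)
  = -49.754 / 555.6672 ≈ -0.0895

-0.0895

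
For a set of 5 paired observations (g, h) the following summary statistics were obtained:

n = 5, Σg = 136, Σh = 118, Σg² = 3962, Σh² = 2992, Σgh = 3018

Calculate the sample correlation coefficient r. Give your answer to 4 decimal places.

r = (nΣgh − ΣgΣh) / √[(nΣg² − (Σg)²)(nΣh² − (Σh)²)]
Numerator: 5×3018 − 136×118 = -958
Denominator: √[(19810 − 18496)(14960 − 13924)] = √[1314 × 1036] = 1166.7493
r = -958 / 1166.7493 ≈ -0.8211

-0.8211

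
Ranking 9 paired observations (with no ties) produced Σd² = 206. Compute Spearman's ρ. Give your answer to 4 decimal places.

-0.7167

ρ = 1 − 6Σd² / [n(n²−1)] = 1 − 6×206 / (9×80)
  = 1 − 1236/720 = 1 − 1.71667 ≈ -0.7167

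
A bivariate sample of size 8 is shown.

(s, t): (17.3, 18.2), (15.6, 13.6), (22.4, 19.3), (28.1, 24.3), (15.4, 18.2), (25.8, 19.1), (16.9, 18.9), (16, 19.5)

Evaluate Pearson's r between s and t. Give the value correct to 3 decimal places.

n = 8, Σs = 157.5, Σt = 151.1, Σs² = 3278.43, Σt² = 2912.69, Σst = 3046.64
nΣst − ΣsΣt = 24373.12 − 23798.25 = 574.87
nΣs² − (Σs)² = 26227.44 − 24806.25 = 1421.19; nΣt² − (Σt)² = 23301.52 − 22831.21 = 470.31
r = 574.87 / √(1421.19 × 470.31) = 574.87 / 817.5573 ≈ 0.703

0.703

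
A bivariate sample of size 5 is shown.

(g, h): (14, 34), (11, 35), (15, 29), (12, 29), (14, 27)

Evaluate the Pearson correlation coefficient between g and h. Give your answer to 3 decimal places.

n = 5, Σg = 66, Σh = 154, Σg² = 882, Σh² = 4792, Σgh = 2022
nΣgh − ΣgΣh = 10110 − 10164 = -54
nΣg² − (Σg)² = 4410 − 4356 = 54; nΣh² − (Σh)² = 23960 − 23716 = 244
r = -54 / √(54 × 244) = -54 / 114.7868 ≈ -0.470

-0.470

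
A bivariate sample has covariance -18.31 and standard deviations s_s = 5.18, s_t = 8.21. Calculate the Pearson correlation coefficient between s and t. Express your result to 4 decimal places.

r = Cov(s,t) / (s_s · s_t) = -18.31 / (5.18 × 8.21)
  = -18.31 / 42.5278 ≈ -0.4305

-0.4305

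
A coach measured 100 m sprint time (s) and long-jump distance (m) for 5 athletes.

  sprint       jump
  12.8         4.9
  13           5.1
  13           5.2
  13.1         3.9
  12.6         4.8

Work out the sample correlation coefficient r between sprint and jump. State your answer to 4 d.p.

n = 5, Σx = 64.5, Σy = 23.9, Σx² = 832.21, Σy² = 115.31, Σxy = 308.19
nΣxy − ΣxΣy = 1540.95 − 1541.55 = -0.6
nΣx² − (Σx)² = 4161.05 − 4160.25 = 0.8; nΣy² − (Σy)² = 576.55 − 571.21 = 5.34
r = -0.6 / √(0.8 × 5.34) = -0.6 / 2.0669 ≈ -0.2903

-0.2903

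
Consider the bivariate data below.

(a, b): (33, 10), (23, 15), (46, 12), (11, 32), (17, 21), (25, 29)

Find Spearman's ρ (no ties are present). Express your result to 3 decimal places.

Rank a: 5, 3, 6, 1, 2, 4
Rank b: 1, 3, 2, 6, 4, 5
d = rank(a) − rank(b): 4, 0, 4, -5, -2, -1; Σd² = 62
ρ = 1 − 6Σd² / [n(n²−1)] = 1 − 6×62 / (6×35) = 1 − 372/210 ≈ -0.771

-0.771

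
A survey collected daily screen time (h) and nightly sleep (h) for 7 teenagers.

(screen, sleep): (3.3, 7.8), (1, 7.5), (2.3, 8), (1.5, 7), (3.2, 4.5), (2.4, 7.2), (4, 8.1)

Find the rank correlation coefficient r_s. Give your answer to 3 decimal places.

Rank screen: 6, 1, 3, 2, 5, 4, 7
Rank sleep: 5, 4, 6, 2, 1, 3, 7
d = rank(screen) − rank(sleep): 1, -3, -3, 0, 4, 1, 0; Σd² = 36
ρ = 1 − 6Σd² / [n(n²−1)] = 1 − 6×36 / (7×48) = 1 − 216/336 ≈ 0.357

0.357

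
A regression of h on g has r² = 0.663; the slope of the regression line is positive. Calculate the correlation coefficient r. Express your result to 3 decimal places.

|r| = √0.663 = 0.814
The association is positive, so r = 0.814.

0.814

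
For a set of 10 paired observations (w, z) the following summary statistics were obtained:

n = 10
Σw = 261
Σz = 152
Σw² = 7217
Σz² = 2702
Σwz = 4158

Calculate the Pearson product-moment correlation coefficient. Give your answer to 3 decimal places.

r = (nΣwz − ΣwΣz) / √[(nΣw² − (Σw)²)(nΣz² − (Σz)²)]
Numerator: 10×4158 − 261×152 = 1908
Denominator: √[(72170 − 68121)(27020 − 23104)] = √[4049 × 3916] = 3981.9448
r = 1908 / 3981.9448 ≈ 0.479

0.479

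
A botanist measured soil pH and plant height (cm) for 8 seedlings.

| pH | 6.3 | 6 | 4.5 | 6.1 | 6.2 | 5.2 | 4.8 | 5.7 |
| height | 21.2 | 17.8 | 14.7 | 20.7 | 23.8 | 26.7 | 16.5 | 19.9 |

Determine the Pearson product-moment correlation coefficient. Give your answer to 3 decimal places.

0.457

n = 8, Σx = 44.8, Σy = 161.3, Σx² = 254.16, Σy² = 3358.45, Σxy = 911.81
nΣxy − ΣxΣy = 7294.48 − 7226.24 = 68.24
nΣx² − (Σx)² = 2033.28 − 2007.04 = 26.24; nΣy² − (Σy)² = 26867.6 − 26017.69 = 849.91
r = 68.24 / √(26.24 × 849.91) = 68.24 / 149.3373 ≈ 0.457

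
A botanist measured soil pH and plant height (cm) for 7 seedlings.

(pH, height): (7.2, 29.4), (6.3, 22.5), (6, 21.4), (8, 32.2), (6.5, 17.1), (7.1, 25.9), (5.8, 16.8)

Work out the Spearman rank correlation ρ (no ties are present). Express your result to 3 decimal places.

Rank pH: 6, 3, 2, 7, 4, 5, 1
Rank height: 6, 4, 3, 7, 2, 5, 1
d = rank(pH) − rank(height): 0, -1, -1, 0, 2, 0, 0; Σd² = 6
ρ = 1 − 6Σd² / [n(n²−1)] = 1 − 6×6 / (7×48) = 1 − 36/336 ≈ 0.893

0.893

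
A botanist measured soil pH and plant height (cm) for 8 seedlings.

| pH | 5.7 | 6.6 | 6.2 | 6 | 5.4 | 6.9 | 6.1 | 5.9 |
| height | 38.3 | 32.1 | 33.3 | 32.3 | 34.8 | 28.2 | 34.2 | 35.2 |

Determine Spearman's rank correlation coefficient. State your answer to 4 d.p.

Rank pH: 2, 7, 6, 4, 1, 8, 5, 3
Rank height: 8, 2, 4, 3, 6, 1, 5, 7
d = rank(pH) − rank(height): -6, 5, 2, 1, -5, 7, 0, -4; Σd² = 156
ρ = 1 − 6Σd² / [n(n²−1)] = 1 − 6×156 / (8×63) = 1 − 936/504 ≈ -0.8571

-0.8571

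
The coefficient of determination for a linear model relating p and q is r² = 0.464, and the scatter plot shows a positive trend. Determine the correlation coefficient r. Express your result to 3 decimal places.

|r| = √0.464 = 0.681
The association is positive, so r = 0.681.

0.681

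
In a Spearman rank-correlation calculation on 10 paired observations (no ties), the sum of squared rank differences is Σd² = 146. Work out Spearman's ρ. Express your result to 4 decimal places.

ρ = 1 − 6Σd² / [n(n²−1)] = 1 − 6×146 / (10×99)
  = 1 − 876/990 = 1 − 0.88485 ≈ 0.1152

0.1152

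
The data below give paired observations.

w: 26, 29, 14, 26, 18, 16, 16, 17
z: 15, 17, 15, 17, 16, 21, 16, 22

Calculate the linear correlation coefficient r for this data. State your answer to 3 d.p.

n = 8, Σw = 162, Σz = 139, Σw² = 3514, Σz² = 2465, Σwz = 2789
nΣwz − ΣwΣz = 22312 − 22518 = -206
nΣw² − (Σw)² = 28112 − 26244 = 1868; nΣz² − (Σz)² = 19720 − 19321 = 399
r = -206 / √(1868 × 399) = -206 / 863.3261 ≈ -0.239

-0.239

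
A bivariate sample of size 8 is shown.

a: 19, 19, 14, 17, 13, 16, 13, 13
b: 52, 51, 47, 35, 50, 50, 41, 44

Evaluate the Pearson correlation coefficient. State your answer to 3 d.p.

0.277

n = 8, Σa = 124, Σb = 370, Σa² = 1970, Σb² = 17356, Σab = 5765
nΣab − ΣaΣb = 46120 − 45880 = 240
nΣa² − (Σa)² = 15760 − 15376 = 384; nΣb² − (Σb)² = 138848 − 136900 = 1948
r = 240 / √(384 × 1948) = 240 / 864.8884 ≈ 0.277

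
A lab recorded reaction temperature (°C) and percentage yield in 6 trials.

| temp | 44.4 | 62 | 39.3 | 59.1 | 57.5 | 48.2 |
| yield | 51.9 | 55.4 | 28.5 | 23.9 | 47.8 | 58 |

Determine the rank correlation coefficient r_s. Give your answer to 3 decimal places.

Rank temp: 2, 6, 1, 5, 4, 3
Rank yield: 4, 5, 2, 1, 3, 6
d = rank(temp) − rank(yield): -2, 1, -1, 4, 1, -3; Σd² = 32
ρ = 1 − 6Σd² / [n(n²−1)] = 1 − 6×32 / (6×35) = 1 − 192/210 ≈ 0.086

0.086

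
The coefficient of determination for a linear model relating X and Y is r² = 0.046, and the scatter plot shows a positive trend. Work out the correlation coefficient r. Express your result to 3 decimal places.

|r| = √0.046 = 0.214
The association is positive, so r = 0.214.

0.214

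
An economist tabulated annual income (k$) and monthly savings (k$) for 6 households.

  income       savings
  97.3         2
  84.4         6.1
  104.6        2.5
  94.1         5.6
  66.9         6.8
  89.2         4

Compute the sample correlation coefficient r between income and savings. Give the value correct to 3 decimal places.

-0.813

n = 6, Σx = 536.5, Σy = 27, Σx² = 48818.87, Σy² = 141.06, Σxy = 2309.62
nΣxy − ΣxΣy = 13857.72 − 14485.5 = -627.78
nΣx² − (Σx)² = 292913.22 − 287832.25 = 5080.97; nΣy² − (Σy)² = 846.36 − 729 = 117.36
r = -627.78 / √(5080.97 × 117.36) = -627.78 / 772.2063 ≈ -0.813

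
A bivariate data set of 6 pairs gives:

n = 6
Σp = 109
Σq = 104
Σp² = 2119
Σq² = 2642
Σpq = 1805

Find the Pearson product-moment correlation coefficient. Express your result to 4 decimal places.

r = (nΣpq − ΣpΣq) / √[(nΣp² − (Σp)²)(nΣq² − (Σq)²)]
Numerator: 6×1805 − 109×104 = -506
Denominator: √[(12714 − 11881)(15852 − 10816)] = √[833 × 5036] = 2048.1670
r = -506 / 2048.1670 ≈ -0.2471

-0.2471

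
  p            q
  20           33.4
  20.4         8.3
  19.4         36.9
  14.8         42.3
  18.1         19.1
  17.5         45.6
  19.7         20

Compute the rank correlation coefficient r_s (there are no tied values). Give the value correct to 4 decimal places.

-0.7143

Rank p: 6, 7, 4, 1, 3, 2, 5
Rank q: 4, 1, 5, 6, 2, 7, 3
d = rank(p) − rank(q): 2, 6, -1, -5, 1, -5, 2; Σd² = 96
ρ = 1 − 6Σd² / [n(n²−1)] = 1 − 6×96 / (7×48) = 1 − 576/336 ≈ -0.7143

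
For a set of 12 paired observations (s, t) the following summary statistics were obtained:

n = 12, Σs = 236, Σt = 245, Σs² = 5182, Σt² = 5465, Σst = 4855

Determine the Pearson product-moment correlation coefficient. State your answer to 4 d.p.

0.0733

r = (nΣst − ΣsΣt) / √[(nΣs² − (Σs)²)(nΣt² − (Σt)²)]
Numerator: 12×4855 − 236×245 = 440
Denominator: √[(62184 − 55696)(65580 − 60025)] = √[6488 × 5555] = 6003.4024
r = 440 / 6003.4024 ≈ 0.0733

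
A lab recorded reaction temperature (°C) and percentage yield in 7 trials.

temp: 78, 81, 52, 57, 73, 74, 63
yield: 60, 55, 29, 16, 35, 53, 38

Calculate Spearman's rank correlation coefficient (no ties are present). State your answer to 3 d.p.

0.893

Rank temp: 6, 7, 1, 2, 4, 5, 3
Rank yield: 7, 6, 2, 1, 3, 5, 4
d = rank(temp) − rank(yield): -1, 1, -1, 1, 1, 0, -1; Σd² = 6
ρ = 1 − 6Σd² / [n(n²−1)] = 1 − 6×6 / (7×48) = 1 − 36/336 ≈ 0.893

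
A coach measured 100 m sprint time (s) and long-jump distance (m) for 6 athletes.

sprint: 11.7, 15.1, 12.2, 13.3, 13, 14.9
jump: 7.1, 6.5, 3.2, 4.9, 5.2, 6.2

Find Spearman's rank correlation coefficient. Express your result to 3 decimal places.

Rank sprint: 1, 6, 2, 4, 3, 5
Rank jump: 6, 5, 1, 2, 3, 4
d = rank(sprint) − rank(jump): -5, 1, 1, 2, 0, 1; Σd² = 32
ρ = 1 − 6Σd² / [n(n²−1)] = 1 − 6×32 / (6×35) = 1 − 192/210 ≈ 0.086

0.086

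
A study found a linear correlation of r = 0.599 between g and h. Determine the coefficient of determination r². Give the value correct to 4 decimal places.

0.3588

r² = (0.599)² = 0.3588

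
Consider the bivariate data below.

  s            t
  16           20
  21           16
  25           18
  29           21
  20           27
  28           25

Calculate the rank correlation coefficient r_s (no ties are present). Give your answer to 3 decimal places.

0.086

Rank s: 1, 3, 4, 6, 2, 5
Rank t: 3, 1, 2, 4, 6, 5
d = rank(s) − rank(t): -2, 2, 2, 2, -4, 0; Σd² = 32
ρ = 1 − 6Σd² / [n(n²−1)] = 1 − 6×32 / (6×35) = 1 − 192/210 ≈ 0.086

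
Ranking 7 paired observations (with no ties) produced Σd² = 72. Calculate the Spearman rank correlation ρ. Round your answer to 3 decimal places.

-0.286

ρ = 1 − 6Σd² / [n(n²−1)] = 1 − 6×72 / (7×48)
  = 1 − 432/336 = 1 − 1.2857 ≈ -0.286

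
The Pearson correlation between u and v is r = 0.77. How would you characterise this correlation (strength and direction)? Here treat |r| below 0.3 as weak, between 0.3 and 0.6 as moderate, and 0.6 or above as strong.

strong positive

r = 0.77 > 0 so the relationship is positive.
|r| = 0.77, which falls in the strong range.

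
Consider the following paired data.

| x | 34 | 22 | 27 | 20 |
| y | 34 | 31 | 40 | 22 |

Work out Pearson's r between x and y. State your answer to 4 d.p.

0.6252

n = 4, Σx = 103, Σy = 127, Σx² = 2769, Σy² = 4201, Σxy = 3358
nΣxy − ΣxΣy = 13432 − 13081 = 351
nΣx² − (Σx)² = 11076 − 10609 = 467; nΣy² − (Σy)² = 16804 − 16129 = 675
r = 351 / √(467 × 675) = 351 / 561.4490 ≈ 0.6252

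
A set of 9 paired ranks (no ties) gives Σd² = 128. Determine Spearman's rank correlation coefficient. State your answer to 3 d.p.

-0.067

ρ = 1 − 6Σd² / [n(n²−1)] = 1 − 6×128 / (9×80)
  = 1 − 768/720 = 1 − 1.0667 ≈ -0.067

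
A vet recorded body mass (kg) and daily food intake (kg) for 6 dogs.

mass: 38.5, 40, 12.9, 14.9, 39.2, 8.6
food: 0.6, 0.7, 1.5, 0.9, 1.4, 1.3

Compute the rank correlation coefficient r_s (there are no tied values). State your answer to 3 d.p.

-0.429

Rank mass: 4, 6, 2, 3, 5, 1
Rank food: 1, 2, 6, 3, 5, 4
d = rank(mass) − rank(food): 3, 4, -4, 0, 0, -3; Σd² = 50
ρ = 1 − 6Σd² / [n(n²−1)] = 1 − 6×50 / (6×35) = 1 − 300/210 ≈ -0.429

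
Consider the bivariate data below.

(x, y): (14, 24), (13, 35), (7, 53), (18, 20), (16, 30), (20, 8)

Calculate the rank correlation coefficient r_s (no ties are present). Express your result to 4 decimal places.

-0.9429

Rank x: 3, 2, 1, 5, 4, 6
Rank y: 3, 5, 6, 2, 4, 1
d = rank(x) − rank(y): 0, -3, -5, 3, 0, 5; Σd² = 68
ρ = 1 − 6Σd² / [n(n²−1)] = 1 − 6×68 / (6×35) = 1 − 408/210 ≈ -0.9429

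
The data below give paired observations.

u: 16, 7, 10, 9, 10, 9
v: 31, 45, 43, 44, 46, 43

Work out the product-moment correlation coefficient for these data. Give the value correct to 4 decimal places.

n = 6, Σu = 61, Σv = 252, Σu² = 667, Σv² = 10736, Σuv = 2484
nΣuv − ΣuΣv = 14904 − 15372 = -468
nΣu² − (Σu)² = 4002 − 3721 = 281; nΣv² − (Σv)² = 64416 − 63504 = 912
r = -468 / √(281 × 912) = -468 / 506.2331 ≈ -0.9245

-0.9245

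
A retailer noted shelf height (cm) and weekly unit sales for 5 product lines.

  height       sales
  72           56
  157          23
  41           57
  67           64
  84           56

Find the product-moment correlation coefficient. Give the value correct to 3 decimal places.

n = 5, Σx = 421, Σy = 256, Σx² = 43059, Σy² = 14146, Σxy = 18972
nΣxy − ΣxΣy = 94860 − 107776 = -12916
nΣx² − (Σx)² = 215295 − 177241 = 38054; nΣy² − (Σy)² = 70730 − 65536 = 5194
r = -12916 / √(38054 × 5194) = -12916 / 14058.8931 ≈ -0.919

-0.919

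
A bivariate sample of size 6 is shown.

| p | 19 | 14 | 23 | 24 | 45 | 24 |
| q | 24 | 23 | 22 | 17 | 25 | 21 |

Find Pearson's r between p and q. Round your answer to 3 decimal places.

0.287

n = 6, Σp = 149, Σq = 132, Σp² = 4263, Σq² = 2944, Σpq = 3321
nΣpq − ΣpΣq = 19926 − 19668 = 258
nΣp² − (Σp)² = 25578 − 22201 = 3377; nΣq² − (Σq)² = 17664 − 17424 = 240
r = 258 / √(3377 × 240) = 258 / 900.2666 ≈ 0.287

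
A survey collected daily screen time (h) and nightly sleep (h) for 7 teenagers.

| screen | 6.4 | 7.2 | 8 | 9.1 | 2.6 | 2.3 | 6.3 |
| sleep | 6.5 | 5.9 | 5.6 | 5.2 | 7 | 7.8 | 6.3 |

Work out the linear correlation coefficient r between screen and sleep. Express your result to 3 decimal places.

n = 7, Σx = 41.9, Σy = 44.3, Σx² = 291.35, Σy² = 284.99, Σxy = 252.03
nΣxy − ΣxΣy = 1764.21 − 1856.17 = -91.96
nΣx² − (Σx)² = 2039.45 − 1755.61 = 283.84; nΣy² − (Σy)² = 1994.93 − 1962.49 = 32.44
r = -91.96 / √(283.84 × 32.44) = -91.96 / 95.9571 ≈ -0.958

-0.958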